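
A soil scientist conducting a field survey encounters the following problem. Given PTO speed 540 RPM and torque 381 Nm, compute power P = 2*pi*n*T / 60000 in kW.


P = 2*pi*n*T / 60000
  = 2*pi * 540 * 381 / 60000
  = 1292702.55 / 60000
  = 21.55 kW


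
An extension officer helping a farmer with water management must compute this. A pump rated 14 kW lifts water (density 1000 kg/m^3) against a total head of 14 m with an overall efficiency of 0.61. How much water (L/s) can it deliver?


Q = (P * 1000 * eta) / (rho * g * H)
  = (14 * 1000 * 0.61) / (1000 * 9.81 * 14)
  = 8540 / 137340
  = 0.06218 m^3/s = 62.18 L/s


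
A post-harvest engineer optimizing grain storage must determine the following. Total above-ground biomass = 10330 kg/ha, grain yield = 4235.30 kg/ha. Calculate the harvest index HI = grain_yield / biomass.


HI = grain_yield / biomass
   = 4235.30 / 10330
   = 0.41


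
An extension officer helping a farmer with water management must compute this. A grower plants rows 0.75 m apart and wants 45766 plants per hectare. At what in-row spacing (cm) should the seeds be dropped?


spacing = 10000 / (row_sp * density)
        = 10000 / (0.75 * 45766)
        = 10000 / 34324.50
        = 0.29134 m = 29.13 cm


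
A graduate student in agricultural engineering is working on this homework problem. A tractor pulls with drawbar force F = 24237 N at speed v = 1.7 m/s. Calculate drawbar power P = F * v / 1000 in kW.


P = F * v / 1000
  = 24237 * 1.7 / 1000
  = 41202.90 / 1000
  = 41.20 kW


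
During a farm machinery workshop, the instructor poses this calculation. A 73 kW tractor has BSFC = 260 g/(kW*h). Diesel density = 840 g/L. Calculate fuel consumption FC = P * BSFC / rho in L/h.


FC = P * BSFC / rho_fuel
   = 73 * 260 / 840
   = 18980 / 840
   = 22.60 L/h


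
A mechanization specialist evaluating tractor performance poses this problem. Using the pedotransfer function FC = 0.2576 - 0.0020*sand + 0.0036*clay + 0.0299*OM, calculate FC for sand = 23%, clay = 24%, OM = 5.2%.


FC = 0.2576 - 0.0020*23 + 0.0036*24 + 0.0299*5.2
   = 0.2576 - 0.0460 + 0.0864 + 0.1555
   = 0.4535


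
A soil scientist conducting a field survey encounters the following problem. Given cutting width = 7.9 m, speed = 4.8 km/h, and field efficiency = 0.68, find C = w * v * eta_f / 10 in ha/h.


C = w * v * eta_f / 10
  = 7.9 * 4.8 * 0.68 / 10
  = 25.79 / 10
  = 2.58 ha/h


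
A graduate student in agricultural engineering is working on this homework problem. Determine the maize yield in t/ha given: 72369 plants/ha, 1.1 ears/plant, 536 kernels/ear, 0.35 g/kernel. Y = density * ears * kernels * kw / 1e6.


Y = density * ears * kernels * kw
  = 72369 * 1.1 * 536 * 0.35 g/ha
  = 14934066.84 g/ha
  = 14934.07 kg/ha = 14.93 t/ha


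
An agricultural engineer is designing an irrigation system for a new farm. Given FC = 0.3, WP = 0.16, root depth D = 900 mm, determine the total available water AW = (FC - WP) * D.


AW = (FC - WP) * D
   = (0.3 - 0.16) * 900
   = 0.14 * 900
   = 126 mm


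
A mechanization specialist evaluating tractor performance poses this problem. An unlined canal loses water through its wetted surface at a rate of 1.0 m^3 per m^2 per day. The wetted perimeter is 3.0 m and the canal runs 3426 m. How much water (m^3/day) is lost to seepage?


S = C * P * L
  = 1.0 * 3.0 * 3426
  = 10278 m^3/day


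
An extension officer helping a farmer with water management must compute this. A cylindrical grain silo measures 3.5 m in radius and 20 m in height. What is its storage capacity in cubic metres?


V = pi * r^2 * h
  = pi * 3.5^2 * 20
  = pi * 12.25 * 20
  = 769.69 m^3


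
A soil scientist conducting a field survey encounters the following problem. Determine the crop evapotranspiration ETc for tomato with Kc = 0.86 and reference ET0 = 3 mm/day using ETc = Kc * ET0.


ETc = Kc * ET0
    = 0.86 * 3
    = 2.58 mm/day


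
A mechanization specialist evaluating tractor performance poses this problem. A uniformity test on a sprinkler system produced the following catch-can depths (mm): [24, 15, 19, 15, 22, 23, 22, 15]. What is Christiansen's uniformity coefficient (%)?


xbar = 155 / 8 = 19.375
sum|xi - xbar| = 27
CU = 100 * (1 - 27 / (8 * 19.375))
   = 100 * (1 - 0.1742)
   = 82.58%


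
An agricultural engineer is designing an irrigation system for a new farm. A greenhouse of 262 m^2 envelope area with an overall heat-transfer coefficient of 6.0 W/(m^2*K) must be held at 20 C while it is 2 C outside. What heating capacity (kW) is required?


dT = 20 - (2) = 18 K
Q = U * A * dT
  = 6.0 * 262 * 18
  = 28296 W = 28.30 kW


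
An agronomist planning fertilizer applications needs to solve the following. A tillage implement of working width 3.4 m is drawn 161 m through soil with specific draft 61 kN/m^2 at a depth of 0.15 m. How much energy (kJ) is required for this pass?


E = k * d * w * L
  = 61 * 0.15 * 3.4 * 161
  = 5008.71 kJ


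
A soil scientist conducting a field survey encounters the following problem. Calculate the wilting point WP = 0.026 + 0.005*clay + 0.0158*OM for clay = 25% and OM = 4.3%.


WP = 0.026 + 0.005*25 + 0.0158*4.3
   = 0.026 + 0.1250 + 0.0679
   = 0.2189


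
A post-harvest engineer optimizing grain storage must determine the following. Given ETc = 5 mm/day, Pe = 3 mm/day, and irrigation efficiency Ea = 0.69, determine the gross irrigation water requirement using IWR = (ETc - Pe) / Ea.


IWR = (ETc - Pe) / Ea
    = (5 - 3) / 0.69
    = 2 / 0.69
    = 2.90 mm/day


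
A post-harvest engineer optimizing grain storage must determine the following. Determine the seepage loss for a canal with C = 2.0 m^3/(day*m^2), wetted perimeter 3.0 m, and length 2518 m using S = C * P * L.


S = C * P * L
  = 2.0 * 3.0 * 2518
  = 15108 m^3/day


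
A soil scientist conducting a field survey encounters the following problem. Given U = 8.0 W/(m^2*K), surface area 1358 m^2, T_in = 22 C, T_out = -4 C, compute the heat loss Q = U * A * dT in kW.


dT = 22 - (-4) = 26 K
Q = U * A * dT
  = 8.0 * 1358 * 26
  = 282464 W = 282.46 kW


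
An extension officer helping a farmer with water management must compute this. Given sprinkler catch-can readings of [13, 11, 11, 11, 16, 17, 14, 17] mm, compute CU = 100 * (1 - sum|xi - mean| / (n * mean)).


xbar = 110 / 8 = 13.750
sum|xi - xbar| = 18
CU = 100 * (1 - 18 / (8 * 13.750))
   = 100 * (1 - 0.1636)
   = 83.64%


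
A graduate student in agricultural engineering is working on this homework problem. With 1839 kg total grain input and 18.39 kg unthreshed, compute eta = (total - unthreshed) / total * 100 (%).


eta = (total - unthreshed) / total * 100
    = (1839 - 18.39) / 1839 * 100
    = 1820.61 / 1839 * 100
    = 99%


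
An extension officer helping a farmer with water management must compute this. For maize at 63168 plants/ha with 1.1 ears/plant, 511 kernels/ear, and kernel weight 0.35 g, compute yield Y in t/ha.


Y = density * ears * kernels * kw
  = 63168 * 1.1 * 511 * 0.35 g/ha
  = 12427356.48 g/ha
  = 12427.36 kg/ha = 12.43 t/ha


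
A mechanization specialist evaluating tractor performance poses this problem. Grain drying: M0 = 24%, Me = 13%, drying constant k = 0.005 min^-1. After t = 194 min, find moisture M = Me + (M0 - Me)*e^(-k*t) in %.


M = Me + (M0 - Me) * e^(-k*t)
  = 13 + (24 - 13) * e^(-0.005*194)
  = 13 + 11 * e^(-0.970)
  = 13 + 11 * 0.37908
  = 13 + 4.1699
  = 17.17%


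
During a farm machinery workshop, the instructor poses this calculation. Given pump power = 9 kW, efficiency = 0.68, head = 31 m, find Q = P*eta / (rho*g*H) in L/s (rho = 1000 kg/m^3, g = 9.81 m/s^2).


Q = (P * 1000 * eta) / (rho * g * H)
  = (9 * 1000 * 0.68) / (1000 * 9.81 * 31)
  = 6120 / 304110
  = 0.02012 m^3/s = 20.12 L/s


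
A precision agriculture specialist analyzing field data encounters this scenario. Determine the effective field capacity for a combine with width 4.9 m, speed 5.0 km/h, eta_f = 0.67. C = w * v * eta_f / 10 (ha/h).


C = w * v * eta_f / 10
  = 4.9 * 5.0 * 0.67 / 10
  = 16.42 / 10
  = 1.64 ha/h


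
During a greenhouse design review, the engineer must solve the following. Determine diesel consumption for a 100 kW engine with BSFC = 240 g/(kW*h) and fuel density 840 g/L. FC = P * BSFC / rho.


FC = P * BSFC / rho_fuel
   = 100 * 240 / 840
   = 24000 / 840
   = 28.57 L/h


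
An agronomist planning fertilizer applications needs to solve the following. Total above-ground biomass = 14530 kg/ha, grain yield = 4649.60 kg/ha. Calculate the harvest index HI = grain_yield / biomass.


HI = grain_yield / biomass
   = 4649.60 / 14530
   = 0.32


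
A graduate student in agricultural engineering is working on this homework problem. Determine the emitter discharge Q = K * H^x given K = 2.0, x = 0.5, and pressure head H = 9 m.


Q = K * H^x
  = 2.0 * 9^0.5
  = 2.0 * 3
  = 6 L/h


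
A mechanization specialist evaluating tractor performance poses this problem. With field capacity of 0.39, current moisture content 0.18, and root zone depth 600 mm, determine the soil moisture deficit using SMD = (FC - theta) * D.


SMD = (FC - theta) * D
    = (0.39 - 0.18) * 600
    = 0.210 * 600
    = 126 mm


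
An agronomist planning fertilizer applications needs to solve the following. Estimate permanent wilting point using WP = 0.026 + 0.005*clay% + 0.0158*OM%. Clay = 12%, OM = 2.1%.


WP = 0.026 + 0.005*12 + 0.0158*2.1
   = 0.026 + 0.0600 + 0.0332
   = 0.1192


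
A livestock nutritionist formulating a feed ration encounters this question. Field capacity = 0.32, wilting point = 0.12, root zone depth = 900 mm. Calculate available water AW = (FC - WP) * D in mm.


AW = (FC - WP) * D
   = (0.32 - 0.12) * 900
   = 0.20 * 900
   = 180 mm


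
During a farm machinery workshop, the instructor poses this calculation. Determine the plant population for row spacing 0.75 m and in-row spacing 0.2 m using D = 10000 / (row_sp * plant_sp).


D = 10000 / (row_sp * plant_sp)
  = 10000 / (0.75 * 0.2)
  = 10000 / 0.1500
  = 66666.67 plants/ha


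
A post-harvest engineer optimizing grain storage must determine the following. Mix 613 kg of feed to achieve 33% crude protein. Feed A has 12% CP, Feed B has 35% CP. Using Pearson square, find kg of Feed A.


parts_A = CP_b - target = 35 - 33 = 2
parts_B = target - CP_a = 33 - 12 = 21
total_parts = 2 + 21 = 23
Feed A = 613 * 2 / 23 = 53.30 kg
Feed B = 613 * 21 / 23 = 559.70 kg

53.30 kg


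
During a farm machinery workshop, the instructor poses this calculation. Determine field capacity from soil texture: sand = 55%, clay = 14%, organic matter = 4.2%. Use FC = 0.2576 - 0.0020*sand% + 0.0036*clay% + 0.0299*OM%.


FC = 0.2576 - 0.0020*55 + 0.0036*14 + 0.0299*4.2
   = 0.2576 - 0.1100 + 0.0504 + 0.1256
   = 0.3236


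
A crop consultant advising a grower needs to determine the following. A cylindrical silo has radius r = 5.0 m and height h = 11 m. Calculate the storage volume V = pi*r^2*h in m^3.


V = pi * r^2 * h
  = pi * 5.0^2 * 11
  = pi * 25 * 11
  = 863.94 m^3


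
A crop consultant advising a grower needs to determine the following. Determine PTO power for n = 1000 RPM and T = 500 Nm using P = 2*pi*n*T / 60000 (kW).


P = 2*pi*n*T / 60000
  = 2*pi * 1000 * 500 / 60000
  = 3141592.65 / 60000
  = 52.36 kW


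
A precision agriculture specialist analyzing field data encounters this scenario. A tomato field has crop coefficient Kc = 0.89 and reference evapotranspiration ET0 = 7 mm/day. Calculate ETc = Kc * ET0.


ETc = Kc * ET0
    = 0.89 * 7
    = 6.23 mm/day


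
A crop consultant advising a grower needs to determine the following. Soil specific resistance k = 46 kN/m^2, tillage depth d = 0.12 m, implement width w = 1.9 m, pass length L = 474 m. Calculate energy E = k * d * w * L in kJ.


E = k * d * w * L
  = 46 * 0.12 * 1.9 * 474
  = 4971.31 kJ


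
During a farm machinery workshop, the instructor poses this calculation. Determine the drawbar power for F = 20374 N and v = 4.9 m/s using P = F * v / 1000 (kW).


P = F * v / 1000
  = 20374 * 4.9 / 1000
  = 99832.60 / 1000
  = 99.83 kW


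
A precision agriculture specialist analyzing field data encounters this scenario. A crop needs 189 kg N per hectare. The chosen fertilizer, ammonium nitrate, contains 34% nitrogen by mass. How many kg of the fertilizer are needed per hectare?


Rate = N_required / (N_content / 100)
     = 189 / (34 / 100)
     = 189 / 0.34
     = 555.88 kg/ha


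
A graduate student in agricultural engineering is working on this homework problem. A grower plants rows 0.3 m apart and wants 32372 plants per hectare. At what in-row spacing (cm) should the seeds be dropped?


spacing = 10000 / (row_sp * density)
        = 10000 / (0.3 * 32372)
        = 10000 / 9711.60
        = 1.02970 m = 102.97 cm


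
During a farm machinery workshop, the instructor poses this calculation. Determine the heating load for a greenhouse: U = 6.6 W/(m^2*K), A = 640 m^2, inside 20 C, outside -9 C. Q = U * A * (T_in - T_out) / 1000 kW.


dT = 20 - (-9) = 29 K
Q = U * A * dT
  = 6.6 * 640 * 29
  = 122496 W = 122.50 kW


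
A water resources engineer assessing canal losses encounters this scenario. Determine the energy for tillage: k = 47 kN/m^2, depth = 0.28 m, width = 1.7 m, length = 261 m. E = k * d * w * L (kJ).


E = k * d * w * L
  = 47 * 0.28 * 1.7 * 261
  = 5839.09 kJ


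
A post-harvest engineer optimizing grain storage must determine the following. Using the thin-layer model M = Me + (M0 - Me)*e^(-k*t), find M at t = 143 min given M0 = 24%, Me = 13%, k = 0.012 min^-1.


M = Me + (M0 - Me) * e^(-k*t)
  = 13 + (24 - 13) * e^(-0.012*143)
  = 13 + 11 * e^(-1.716)
  = 13 + 11 * 0.17978
  = 13 + 1.9776
  = 14.98%


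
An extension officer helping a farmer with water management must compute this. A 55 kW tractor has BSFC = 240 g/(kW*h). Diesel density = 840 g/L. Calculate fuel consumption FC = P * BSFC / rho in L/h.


FC = P * BSFC / rho_fuel
   = 55 * 240 / 840
   = 13200 / 840
   = 15.71 L/h


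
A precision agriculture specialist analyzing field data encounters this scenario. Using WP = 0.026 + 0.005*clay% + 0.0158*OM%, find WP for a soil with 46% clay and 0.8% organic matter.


WP = 0.026 + 0.005*46 + 0.0158*0.8
   = 0.026 + 0.2300 + 0.0126
   = 0.2686


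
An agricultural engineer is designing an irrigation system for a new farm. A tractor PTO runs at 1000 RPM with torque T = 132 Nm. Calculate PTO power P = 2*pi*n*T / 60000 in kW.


P = 2*pi*n*T / 60000
  = 2*pi * 1000 * 132 / 60000
  = 829380.46 / 60000
  = 13.82 kW


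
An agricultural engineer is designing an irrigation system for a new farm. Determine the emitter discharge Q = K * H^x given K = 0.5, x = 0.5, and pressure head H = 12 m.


Q = K * H^x
  = 0.5 * 12^0.5
  = 0.5 * 3.4641
  = 1.73 L/h


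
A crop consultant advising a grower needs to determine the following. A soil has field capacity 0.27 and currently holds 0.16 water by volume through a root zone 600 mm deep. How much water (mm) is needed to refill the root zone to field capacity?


SMD = (FC - theta) * D
    = (0.27 - 0.16) * 600
    = 0.110 * 600
    = 66 mm


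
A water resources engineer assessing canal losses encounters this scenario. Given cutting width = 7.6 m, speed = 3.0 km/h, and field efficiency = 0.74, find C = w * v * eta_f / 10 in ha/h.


C = w * v * eta_f / 10
  = 7.6 * 3.0 * 0.74 / 10
  = 16.87 / 10
  = 1.69 ha/h


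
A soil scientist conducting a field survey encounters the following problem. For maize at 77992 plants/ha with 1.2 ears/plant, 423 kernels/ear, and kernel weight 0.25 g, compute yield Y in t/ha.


Y = density * ears * kernels * kw
  = 77992 * 1.2 * 423 * 0.25 g/ha
  = 9897184.80 g/ha
  = 9897.18 kg/ha = 9.90 t/ha


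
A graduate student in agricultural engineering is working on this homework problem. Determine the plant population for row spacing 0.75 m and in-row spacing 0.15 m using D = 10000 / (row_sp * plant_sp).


D = 10000 / (row_sp * plant_sp)
  = 10000 / (0.75 * 0.15)
  = 10000 / 0.1125
  = 88888.89 plants/ha


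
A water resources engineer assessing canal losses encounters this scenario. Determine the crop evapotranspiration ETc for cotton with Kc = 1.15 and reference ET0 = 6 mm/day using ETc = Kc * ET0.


ETc = Kc * ET0
    = 1.15 * 6
    = 6.90 mm/day


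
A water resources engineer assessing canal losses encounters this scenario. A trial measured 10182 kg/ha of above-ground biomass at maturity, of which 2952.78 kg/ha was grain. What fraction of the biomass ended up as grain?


HI = grain_yield / biomass
   = 2952.78 / 10182
   = 0.29


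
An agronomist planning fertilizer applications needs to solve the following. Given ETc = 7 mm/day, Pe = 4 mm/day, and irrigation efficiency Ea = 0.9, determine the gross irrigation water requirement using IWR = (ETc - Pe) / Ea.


IWR = (ETc - Pe) / Ea
    = (7 - 4) / 0.9
    = 3 / 0.9
    = 3.33 mm/day


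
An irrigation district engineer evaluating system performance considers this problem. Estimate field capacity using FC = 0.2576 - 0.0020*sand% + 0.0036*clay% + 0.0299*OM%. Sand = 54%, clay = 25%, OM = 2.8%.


FC = 0.2576 - 0.0020*54 + 0.0036*25 + 0.0299*2.8
   = 0.2576 - 0.1080 + 0.0900 + 0.0837
   = 0.3233


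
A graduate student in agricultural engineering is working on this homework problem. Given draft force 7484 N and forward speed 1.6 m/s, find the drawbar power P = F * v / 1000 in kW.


P = F * v / 1000
  = 7484 * 1.6 / 1000
  = 11974.40 / 1000
  = 11.97 kW


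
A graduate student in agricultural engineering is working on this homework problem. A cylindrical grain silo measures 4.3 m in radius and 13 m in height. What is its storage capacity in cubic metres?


V = pi * r^2 * h
  = pi * 4.3^2 * 13
  = pi * 18.49 * 13
  = 755.14 m^3


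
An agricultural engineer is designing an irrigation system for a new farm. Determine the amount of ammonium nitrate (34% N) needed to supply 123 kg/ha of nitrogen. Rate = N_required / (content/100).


Rate = N_required / (N_content / 100)
     = 123 / (34 / 100)
     = 123 / 0.34
     = 361.76 kg/ha


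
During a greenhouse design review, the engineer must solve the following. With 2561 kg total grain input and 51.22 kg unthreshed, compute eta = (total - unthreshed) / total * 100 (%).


eta = (total - unthreshed) / total * 100
    = (2561 - 51.22) / 2561 * 100
    = 2509.78 / 2561 * 100
    = 98%


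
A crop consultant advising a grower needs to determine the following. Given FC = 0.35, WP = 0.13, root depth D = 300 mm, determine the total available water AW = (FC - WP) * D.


AW = (FC - WP) * D
   = (0.35 - 0.13) * 300
   = 0.22 * 300
   = 66 mm


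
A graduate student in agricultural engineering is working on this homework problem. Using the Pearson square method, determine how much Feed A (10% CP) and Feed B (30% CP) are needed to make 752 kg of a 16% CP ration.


parts_A = CP_b - target = 30 - 16 = 14
parts_B = target - CP_a = 16 - 10 = 6
total_parts = 14 + 6 = 20
Feed A = 752 * 14 / 20 = 526.40 kg
Feed B = 752 * 6 / 20 = 225.60 kg

526.40 kg


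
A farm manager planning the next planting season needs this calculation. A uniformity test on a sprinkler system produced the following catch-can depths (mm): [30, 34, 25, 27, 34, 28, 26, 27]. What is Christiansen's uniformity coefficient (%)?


xbar = 231 / 8 = 28.875
sum|xi - xbar| = 22.750
CU = 100 * (1 - 22.750 / (8 * 28.875))
   = 100 * (1 - 0.0985)
   = 90.15%


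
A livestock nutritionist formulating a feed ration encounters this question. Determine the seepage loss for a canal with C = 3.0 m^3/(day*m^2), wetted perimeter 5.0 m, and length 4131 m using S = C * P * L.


S = C * P * L
  = 3.0 * 5.0 * 4131
  = 61965 m^3/day


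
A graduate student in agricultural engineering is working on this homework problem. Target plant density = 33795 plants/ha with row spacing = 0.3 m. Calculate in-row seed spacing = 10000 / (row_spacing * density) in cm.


spacing = 10000 / (row_sp * density)
        = 10000 / (0.3 * 33795)
        = 10000 / 10138.50
        = 0.98634 m = 98.63 cm


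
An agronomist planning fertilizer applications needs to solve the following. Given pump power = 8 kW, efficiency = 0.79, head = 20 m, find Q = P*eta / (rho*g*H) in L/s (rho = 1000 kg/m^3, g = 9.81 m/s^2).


Q = (P * 1000 * eta) / (rho * g * H)
  = (8 * 1000 * 0.79) / (1000 * 9.81 * 20)
  = 6320 / 196200
  = 0.03221 m^3/s = 32.21 L/s


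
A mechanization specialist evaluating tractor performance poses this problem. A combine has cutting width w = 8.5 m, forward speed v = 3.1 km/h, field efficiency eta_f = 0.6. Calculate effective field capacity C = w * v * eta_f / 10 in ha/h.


C = w * v * eta_f / 10
  = 8.5 * 3.1 * 0.6 / 10
  = 15.81 / 10
  = 1.58 ha/h


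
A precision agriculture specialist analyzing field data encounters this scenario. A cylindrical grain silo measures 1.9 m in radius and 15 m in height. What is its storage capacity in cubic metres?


V = pi * r^2 * h
  = pi * 1.9^2 * 15
  = pi * 3.61 * 15
  = 170.12 m^3


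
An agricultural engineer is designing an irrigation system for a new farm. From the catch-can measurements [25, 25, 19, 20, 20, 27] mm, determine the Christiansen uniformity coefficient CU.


xbar = 136 / 6 = 22.667
sum|xi - xbar| = 18
CU = 100 * (1 - 18 / (6 * 22.667))
   = 100 * (1 - 0.1324)
   = 86.76%


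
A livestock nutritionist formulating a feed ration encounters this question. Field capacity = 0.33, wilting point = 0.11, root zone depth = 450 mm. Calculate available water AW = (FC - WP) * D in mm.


AW = (FC - WP) * D
   = (0.33 - 0.11) * 450
   = 0.22 * 450
   = 99 mm


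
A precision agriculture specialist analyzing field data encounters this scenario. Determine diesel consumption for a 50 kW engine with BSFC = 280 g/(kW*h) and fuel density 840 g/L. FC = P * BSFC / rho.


FC = P * BSFC / rho_fuel
   = 50 * 280 / 840
   = 14000 / 840
   = 16.67 L/h


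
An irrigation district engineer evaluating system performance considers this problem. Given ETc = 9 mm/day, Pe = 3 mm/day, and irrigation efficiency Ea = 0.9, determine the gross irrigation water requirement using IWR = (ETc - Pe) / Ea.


IWR = (ETc - Pe) / Ea
    = (9 - 3) / 0.9
    = 6 / 0.9
    = 6.67 mm/day


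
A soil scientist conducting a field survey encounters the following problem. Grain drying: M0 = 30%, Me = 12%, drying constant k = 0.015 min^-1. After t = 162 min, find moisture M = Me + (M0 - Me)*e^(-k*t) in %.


M = Me + (M0 - Me) * e^(-k*t)
  = 12 + (30 - 12) * e^(-0.015*162)
  = 12 + 18 * e^(-2.430)
  = 12 + 18 * 0.08804
  = 12 + 1.5847
  = 13.58%


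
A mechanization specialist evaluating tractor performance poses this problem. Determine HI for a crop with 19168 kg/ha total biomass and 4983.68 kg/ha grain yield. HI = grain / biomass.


HI = grain_yield / biomass
   = 4983.68 / 19168
   = 0.26


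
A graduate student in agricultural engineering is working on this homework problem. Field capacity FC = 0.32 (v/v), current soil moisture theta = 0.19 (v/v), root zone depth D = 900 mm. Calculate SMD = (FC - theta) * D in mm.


SMD = (FC - theta) * D
    = (0.32 - 0.19) * 900
    = 0.130 * 900
    = 117 mm


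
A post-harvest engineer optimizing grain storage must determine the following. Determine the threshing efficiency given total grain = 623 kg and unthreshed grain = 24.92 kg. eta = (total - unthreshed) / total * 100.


eta = (total - unthreshed) / total * 100
    = (623 - 24.92) / 623 * 100
    = 598.08 / 623 * 100
    = 96%


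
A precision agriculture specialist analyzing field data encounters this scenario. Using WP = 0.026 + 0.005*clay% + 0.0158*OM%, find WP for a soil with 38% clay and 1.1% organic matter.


WP = 0.026 + 0.005*38 + 0.0158*1.1
   = 0.026 + 0.1900 + 0.0174
   = 0.2334


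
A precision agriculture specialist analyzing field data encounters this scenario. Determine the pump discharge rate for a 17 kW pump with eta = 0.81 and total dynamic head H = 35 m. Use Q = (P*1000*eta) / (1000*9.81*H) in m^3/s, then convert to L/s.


Q = (P * 1000 * eta) / (rho * g * H)
  = (17 * 1000 * 0.81) / (1000 * 9.81 * 35)
  = 13770 / 343350
  = 0.04010 m^3/s = 40.10 L/s


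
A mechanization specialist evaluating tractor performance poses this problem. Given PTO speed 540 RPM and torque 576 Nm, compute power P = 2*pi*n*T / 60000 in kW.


P = 2*pi*n*T / 60000
  = 2*pi * 540 * 576 / 60000
  = 1954321.96 / 60000
  = 32.57 kW


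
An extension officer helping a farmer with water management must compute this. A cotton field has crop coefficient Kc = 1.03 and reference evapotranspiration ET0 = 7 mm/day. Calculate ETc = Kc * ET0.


ETc = Kc * ET0
    = 1.03 * 7
    = 7.21 mm/day


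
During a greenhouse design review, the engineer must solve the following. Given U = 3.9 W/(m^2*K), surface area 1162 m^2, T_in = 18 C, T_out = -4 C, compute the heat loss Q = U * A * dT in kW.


dT = 18 - (-4) = 22 K
Q = U * A * dT
  = 3.9 * 1162 * 22
  = 99699.60 W = 99.70 kW


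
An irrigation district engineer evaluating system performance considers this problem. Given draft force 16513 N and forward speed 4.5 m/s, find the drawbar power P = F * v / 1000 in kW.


P = F * v / 1000
  = 16513 * 4.5 / 1000
  = 74308.50 / 1000
  = 74.31 kW


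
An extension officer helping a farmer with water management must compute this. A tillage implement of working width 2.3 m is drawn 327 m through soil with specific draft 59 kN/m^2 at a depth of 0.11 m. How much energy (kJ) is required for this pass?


E = k * d * w * L
  = 59 * 0.11 * 2.3 * 327
  = 4881.13 kJ


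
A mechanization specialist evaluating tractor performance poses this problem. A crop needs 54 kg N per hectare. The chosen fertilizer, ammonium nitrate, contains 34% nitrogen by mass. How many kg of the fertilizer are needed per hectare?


Rate = N_required / (N_content / 100)
     = 54 / (34 / 100)
     = 54 / 0.34
     = 158.82 kg/ha


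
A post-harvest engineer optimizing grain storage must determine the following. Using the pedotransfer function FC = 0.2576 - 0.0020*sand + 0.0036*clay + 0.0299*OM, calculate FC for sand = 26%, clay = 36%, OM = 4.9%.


FC = 0.2576 - 0.0020*26 + 0.0036*36 + 0.0299*4.9
   = 0.2576 - 0.0520 + 0.1296 + 0.1465
   = 0.4817


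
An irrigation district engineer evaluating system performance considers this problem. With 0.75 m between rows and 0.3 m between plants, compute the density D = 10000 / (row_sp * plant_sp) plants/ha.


D = 10000 / (row_sp * plant_sp)
  = 10000 / (0.75 * 0.3)
  = 10000 / 0.2250
  = 44444.44 plants/ha


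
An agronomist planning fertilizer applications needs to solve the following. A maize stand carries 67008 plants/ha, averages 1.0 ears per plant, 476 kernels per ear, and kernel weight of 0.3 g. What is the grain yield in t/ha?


Y = density * ears * kernels * kw
  = 67008 * 1.0 * 476 * 0.3 g/ha
  = 9568742.40 g/ha
  = 9568.74 kg/ha = 9.57 t/ha


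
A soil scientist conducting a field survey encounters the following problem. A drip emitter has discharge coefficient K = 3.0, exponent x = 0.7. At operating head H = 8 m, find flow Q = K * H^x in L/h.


Q = K * H^x
  = 3.0 * 8^0.7
  = 3.0 * 4.2871
  = 12.86 L/h


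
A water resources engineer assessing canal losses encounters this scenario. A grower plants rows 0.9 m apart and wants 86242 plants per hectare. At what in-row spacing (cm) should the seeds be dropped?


spacing = 10000 / (row_sp * density)
        = 10000 / (0.9 * 86242)
        = 10000 / 77617.80
        = 0.12884 m = 12.88 cm


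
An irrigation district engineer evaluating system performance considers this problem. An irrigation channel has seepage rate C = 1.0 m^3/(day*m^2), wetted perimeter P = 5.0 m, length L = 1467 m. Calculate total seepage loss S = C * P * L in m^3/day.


S = C * P * L
  = 1.0 * 5.0 * 1467
  = 7335 m^3/day


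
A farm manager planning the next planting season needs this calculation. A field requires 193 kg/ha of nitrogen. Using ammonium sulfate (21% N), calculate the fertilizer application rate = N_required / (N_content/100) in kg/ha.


Rate = N_required / (N_content / 100)
     = 193 / (21 / 100)
     = 193 / 0.21
     = 919.05 kg/ha


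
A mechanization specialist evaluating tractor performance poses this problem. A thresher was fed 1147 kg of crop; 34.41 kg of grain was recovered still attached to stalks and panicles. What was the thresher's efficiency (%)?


eta = (total - unthreshed) / total * 100
    = (1147 - 34.41) / 1147 * 100
    = 1112.59 / 1147 * 100
    = 97%


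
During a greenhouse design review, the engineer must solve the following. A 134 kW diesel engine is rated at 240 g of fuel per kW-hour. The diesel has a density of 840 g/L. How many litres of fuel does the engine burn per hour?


FC = P * BSFC / rho_fuel
   = 134 * 240 / 840
   = 32160 / 840
   = 38.29 L/h


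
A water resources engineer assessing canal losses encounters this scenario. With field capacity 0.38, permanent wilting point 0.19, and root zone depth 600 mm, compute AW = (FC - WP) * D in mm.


AW = (FC - WP) * D
   = (0.38 - 0.19) * 600
   = 0.19 * 600
   = 114 mm


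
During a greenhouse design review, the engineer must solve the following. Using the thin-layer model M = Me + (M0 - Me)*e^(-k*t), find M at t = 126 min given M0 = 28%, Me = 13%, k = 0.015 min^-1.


M = Me + (M0 - Me) * e^(-k*t)
  = 13 + (28 - 13) * e^(-0.015*126)
  = 13 + 15 * e^(-1.890)
  = 13 + 15 * 0.15107
  = 13 + 2.2661
  = 15.27%


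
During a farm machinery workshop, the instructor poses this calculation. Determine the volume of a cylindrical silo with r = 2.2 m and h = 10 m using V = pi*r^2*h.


V = pi * r^2 * h
  = pi * 2.2^2 * 10
  = pi * 4.84 * 10
  = 152.05 m^3


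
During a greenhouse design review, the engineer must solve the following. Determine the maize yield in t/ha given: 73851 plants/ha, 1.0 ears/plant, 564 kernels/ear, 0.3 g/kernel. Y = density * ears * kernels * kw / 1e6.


Y = density * ears * kernels * kw
  = 73851 * 1.0 * 564 * 0.3 g/ha
  = 12495589.20 g/ha
  = 12495.59 kg/ha = 12.50 t/ha


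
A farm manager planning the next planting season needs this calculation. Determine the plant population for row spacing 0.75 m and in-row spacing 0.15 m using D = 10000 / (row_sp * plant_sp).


D = 10000 / (row_sp * plant_sp)
  = 10000 / (0.75 * 0.15)
  = 10000 / 0.1125
  = 88888.89 plants/ha


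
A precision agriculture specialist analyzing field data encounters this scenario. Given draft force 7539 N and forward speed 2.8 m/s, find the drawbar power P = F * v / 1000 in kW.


P = F * v / 1000
  = 7539 * 2.8 / 1000
  = 21109.20 / 1000
  = 21.11 kW


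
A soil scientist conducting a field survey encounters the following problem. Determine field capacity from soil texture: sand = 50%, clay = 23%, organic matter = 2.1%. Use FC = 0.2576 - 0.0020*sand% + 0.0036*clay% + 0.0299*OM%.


FC = 0.2576 - 0.0020*50 + 0.0036*23 + 0.0299*2.1
   = 0.2576 - 0.1000 + 0.0828 + 0.0628
   = 0.3032


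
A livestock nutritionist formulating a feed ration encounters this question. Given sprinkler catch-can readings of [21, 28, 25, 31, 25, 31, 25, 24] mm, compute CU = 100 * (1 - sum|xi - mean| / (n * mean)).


xbar = 210 / 8 = 26.250
sum|xi - xbar| = 22.500
CU = 100 * (1 - 22.500 / (8 * 26.250))
   = 100 * (1 - 0.1071)
   = 89.29%


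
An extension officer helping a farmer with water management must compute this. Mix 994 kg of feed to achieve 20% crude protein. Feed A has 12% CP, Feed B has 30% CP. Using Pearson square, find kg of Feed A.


parts_A = CP_b - target = 30 - 20 = 10
parts_B = target - CP_a = 20 - 12 = 8
total_parts = 10 + 8 = 18
Feed A = 994 * 10 / 18 = 552.22 kg
Feed B = 994 * 8 / 18 = 441.78 kg

552.22 kg


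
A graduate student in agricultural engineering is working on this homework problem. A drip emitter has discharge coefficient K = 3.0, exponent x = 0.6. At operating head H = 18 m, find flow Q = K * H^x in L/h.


Q = K * H^x
  = 3.0 * 18^0.6
  = 3.0 * 5.6645
  = 16.99 L/h


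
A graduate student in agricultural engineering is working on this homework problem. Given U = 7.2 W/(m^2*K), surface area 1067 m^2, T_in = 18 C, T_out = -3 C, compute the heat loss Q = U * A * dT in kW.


dT = 18 - (-3) = 21 K
Q = U * A * dT
  = 7.2 * 1067 * 21
  = 161330.40 W = 161.33 kW


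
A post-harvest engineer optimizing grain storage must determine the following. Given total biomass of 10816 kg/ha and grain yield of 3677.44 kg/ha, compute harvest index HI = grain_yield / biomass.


HI = grain_yield / biomass
   = 3677.44 / 10816
   = 0.34


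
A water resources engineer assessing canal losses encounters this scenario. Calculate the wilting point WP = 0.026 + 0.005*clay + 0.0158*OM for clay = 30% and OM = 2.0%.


WP = 0.026 + 0.005*30 + 0.0158*2.0
   = 0.026 + 0.1500 + 0.0316
   = 0.2076


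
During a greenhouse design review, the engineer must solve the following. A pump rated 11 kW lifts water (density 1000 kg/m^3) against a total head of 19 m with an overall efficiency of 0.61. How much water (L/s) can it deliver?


Q = (P * 1000 * eta) / (rho * g * H)
  = (11 * 1000 * 0.61) / (1000 * 9.81 * 19)
  = 6710 / 186390
  = 0.03600 m^3/s = 36.00 L/s


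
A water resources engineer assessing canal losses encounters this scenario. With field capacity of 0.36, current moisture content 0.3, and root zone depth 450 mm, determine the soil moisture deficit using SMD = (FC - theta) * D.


SMD = (FC - theta) * D
    = (0.36 - 0.3) * 450
    = 0.060 * 450
    = 27 mm


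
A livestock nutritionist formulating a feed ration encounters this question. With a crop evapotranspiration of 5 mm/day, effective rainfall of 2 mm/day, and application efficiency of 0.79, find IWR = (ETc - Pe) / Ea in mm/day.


IWR = (ETc - Pe) / Ea
    = (5 - 2) / 0.79
    = 3 / 0.79
    = 3.80 mm/day


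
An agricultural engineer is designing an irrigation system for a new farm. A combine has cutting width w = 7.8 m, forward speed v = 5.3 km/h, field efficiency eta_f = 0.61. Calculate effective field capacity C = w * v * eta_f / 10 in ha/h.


C = w * v * eta_f / 10
  = 7.8 * 5.3 * 0.61 / 10
  = 25.22 / 10
  = 2.52 ha/h


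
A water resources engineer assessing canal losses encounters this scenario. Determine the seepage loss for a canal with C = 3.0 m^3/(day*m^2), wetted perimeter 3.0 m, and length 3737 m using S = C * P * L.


S = C * P * L
  = 3.0 * 3.0 * 3737
  = 33633 m^3/day


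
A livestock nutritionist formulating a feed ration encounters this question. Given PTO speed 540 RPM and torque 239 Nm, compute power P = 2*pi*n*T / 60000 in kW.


P = 2*pi*n*T / 60000
  = 2*pi * 540 * 239 / 60000
  = 810907.90 / 60000
  = 13.52 kW


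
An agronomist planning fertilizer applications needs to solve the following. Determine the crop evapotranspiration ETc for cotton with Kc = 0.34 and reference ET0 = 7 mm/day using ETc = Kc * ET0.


ETc = Kc * ET0
    = 0.34 * 7
    = 2.38 mm/day


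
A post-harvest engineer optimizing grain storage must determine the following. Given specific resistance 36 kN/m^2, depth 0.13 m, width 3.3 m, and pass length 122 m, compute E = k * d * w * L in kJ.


E = k * d * w * L
  = 36 * 0.13 * 3.3 * 122
  = 1884.17 kJ


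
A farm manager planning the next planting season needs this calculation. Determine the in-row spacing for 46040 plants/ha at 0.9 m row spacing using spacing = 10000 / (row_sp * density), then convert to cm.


spacing = 10000 / (row_sp * density)
        = 10000 / (0.9 * 46040)
        = 10000 / 41436
        = 0.24134 m = 24.13 cm


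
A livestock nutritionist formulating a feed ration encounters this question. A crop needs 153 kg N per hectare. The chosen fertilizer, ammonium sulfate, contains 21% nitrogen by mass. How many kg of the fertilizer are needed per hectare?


Rate = N_required / (N_content / 100)
     = 153 / (21 / 100)
     = 153 / 0.21
     = 728.57 kg/ha


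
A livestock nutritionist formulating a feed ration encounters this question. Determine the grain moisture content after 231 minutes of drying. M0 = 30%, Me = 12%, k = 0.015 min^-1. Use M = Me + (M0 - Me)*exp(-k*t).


M = Me + (M0 - Me) * e^(-k*t)
  = 12 + (30 - 12) * e^(-0.015*231)
  = 12 + 18 * e^(-3.465)
  = 12 + 18 * 0.03127
  = 12 + 0.5629
  = 12.56%


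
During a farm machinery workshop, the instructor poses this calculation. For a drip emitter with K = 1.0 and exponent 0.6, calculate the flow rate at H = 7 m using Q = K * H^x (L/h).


Q = K * H^x
  = 1.0 * 7^0.6
  = 1.0 * 3.2141
  = 3.21 L/h


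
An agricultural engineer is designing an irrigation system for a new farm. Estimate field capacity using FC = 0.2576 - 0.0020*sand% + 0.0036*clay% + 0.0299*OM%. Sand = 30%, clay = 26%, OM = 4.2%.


FC = 0.2576 - 0.0020*30 + 0.0036*26 + 0.0299*4.2
   = 0.2576 - 0.0600 + 0.0936 + 0.1256
   = 0.4168


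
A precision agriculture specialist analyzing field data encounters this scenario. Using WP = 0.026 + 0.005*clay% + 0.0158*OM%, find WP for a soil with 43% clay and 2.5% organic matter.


WP = 0.026 + 0.005*43 + 0.0158*2.5
   = 0.026 + 0.2150 + 0.0395
   = 0.2805


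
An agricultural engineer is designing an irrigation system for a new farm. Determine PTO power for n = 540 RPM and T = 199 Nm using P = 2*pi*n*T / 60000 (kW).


P = 2*pi*n*T / 60000
  = 2*pi * 540 * 199 / 60000
  = 675191.09 / 60000
  = 11.25 kW


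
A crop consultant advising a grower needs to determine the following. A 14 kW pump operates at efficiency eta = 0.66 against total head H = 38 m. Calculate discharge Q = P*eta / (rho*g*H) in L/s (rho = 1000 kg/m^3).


Q = (P * 1000 * eta) / (rho * g * H)
  = (14 * 1000 * 0.66) / (1000 * 9.81 * 38)
  = 9240 / 372780
  = 0.02479 m^3/s = 24.79 L/s


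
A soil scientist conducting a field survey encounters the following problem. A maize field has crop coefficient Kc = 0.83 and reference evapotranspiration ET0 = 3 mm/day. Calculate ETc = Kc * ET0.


ETc = Kc * ET0
    = 0.83 * 3
    = 2.49 mm/day


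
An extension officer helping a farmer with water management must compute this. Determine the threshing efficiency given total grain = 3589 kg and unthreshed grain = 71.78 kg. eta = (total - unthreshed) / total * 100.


eta = (total - unthreshed) / total * 100
    = (3589 - 71.78) / 3589 * 100
    = 3517.22 / 3589 * 100
    = 98%


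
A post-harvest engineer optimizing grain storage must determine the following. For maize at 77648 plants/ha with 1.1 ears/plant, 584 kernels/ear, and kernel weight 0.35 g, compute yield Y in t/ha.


Y = density * ears * kernels * kw
  = 77648 * 1.1 * 584 * 0.35 g/ha
  = 17458376.32 g/ha
  = 17458.38 kg/ha = 17.46 t/ha


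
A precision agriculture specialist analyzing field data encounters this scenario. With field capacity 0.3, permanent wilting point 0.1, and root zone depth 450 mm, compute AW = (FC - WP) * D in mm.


AW = (FC - WP) * D
   = (0.3 - 0.1) * 450
   = 0.20 * 450
   = 90 mm


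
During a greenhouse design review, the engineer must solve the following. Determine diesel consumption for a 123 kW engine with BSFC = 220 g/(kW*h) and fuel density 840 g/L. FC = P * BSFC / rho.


FC = P * BSFC / rho_fuel
   = 123 * 220 / 840
   = 27060 / 840
   = 32.21 L/h


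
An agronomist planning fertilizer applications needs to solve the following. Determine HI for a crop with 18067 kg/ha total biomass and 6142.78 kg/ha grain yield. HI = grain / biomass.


HI = grain_yield / biomass
   = 6142.78 / 18067
   = 0.34


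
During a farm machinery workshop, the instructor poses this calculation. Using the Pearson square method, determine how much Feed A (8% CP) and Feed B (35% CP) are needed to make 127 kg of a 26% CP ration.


parts_A = CP_b - target = 35 - 26 = 9
parts_B = target - CP_a = 26 - 8 = 18
total_parts = 9 + 18 = 27
Feed A = 127 * 9 / 27 = 42.33 kg
Feed B = 127 * 18 / 27 = 84.67 kg

42.33 kg
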